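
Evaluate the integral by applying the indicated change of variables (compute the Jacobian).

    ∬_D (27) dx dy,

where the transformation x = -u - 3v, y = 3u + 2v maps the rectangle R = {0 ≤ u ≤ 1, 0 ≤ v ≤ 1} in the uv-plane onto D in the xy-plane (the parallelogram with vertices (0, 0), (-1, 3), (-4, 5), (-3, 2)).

Compute the Jacobian determinant of (x, y) with respect to (u, v):

    ∂(x,y)/∂(u,v) = | -1  -3 | = (-1)(2) - (-3)(3) = 7.
                   | 3  2 |

Its absolute value is |J| = 7 (the area scaling factor).

Substituting x = -u - 3v, y = 3u + 2v into the integrand,

    27 → 27,

so the integral becomes

    ∬_R (27) · |J| du dv = ∫_0^1 ∫_0^1 (189) dv du.

Inner (v): 189.
Outer (u): 189.

Therefore ∬_D (27) dx dy = 189.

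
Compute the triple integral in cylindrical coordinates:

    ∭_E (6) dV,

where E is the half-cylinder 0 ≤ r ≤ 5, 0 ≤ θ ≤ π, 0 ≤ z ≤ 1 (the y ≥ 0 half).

In cylindrical coordinates, x = r cos(θ), y = r sin(θ), z = z, and dV = r dr dθ dz.

The integrand becomes 6, so

    ∭_E (6) dV = ∫_{0}^{π} ∫_{0}^{5} ∫_{0}^{1} (6) · r dz dr dθ.

Inner (z): 6r.
Middle (r from 0 to 5): 75.
Outer (θ): 75π.

Therefore the triple integral equals 75π.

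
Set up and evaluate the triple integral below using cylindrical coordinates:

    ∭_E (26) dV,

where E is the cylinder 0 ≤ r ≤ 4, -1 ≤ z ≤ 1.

In cylindrical coordinates, x = r cos(θ), y = r sin(θ), z = z, and dV = r dr dθ dz.

The integrand becomes 26, so

    ∭_E (26) dV = ∫_{0}^{2π} ∫_{0}^{4} ∫_{-1}^{1} (26) · r dz dr dθ.

Inner (z): 52r.
Middle (r from 0 to 4): 416.
Outer (θ): 832π.

Therefore the triple integral equals 832π.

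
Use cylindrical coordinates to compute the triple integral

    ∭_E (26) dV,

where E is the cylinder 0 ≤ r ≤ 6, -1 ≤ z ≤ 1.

In cylindrical coordinates, x = r cos(θ), y = r sin(θ), z = z, and dV = r dr dθ dz.

The integrand becomes 26, so

    ∭_E (26) dV = ∫_{0}^{2π} ∫_{0}^{6} ∫_{-1}^{1} (26) · r dz dr dθ.

Inner (z): 52r.
Middle (r from 0 to 6): 936.
Outer (θ): 1872π.

Therefore the triple integral equals 1872π.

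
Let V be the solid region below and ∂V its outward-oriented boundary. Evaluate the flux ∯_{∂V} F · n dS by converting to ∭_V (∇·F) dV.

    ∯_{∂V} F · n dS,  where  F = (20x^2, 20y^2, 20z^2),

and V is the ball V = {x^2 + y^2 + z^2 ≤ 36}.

By the divergence theorem,

    ∯_{∂V} F · n dS = ∭_V (∇ · F) dV.

Compute the divergence:
    ∇ · F = ∂F_x/∂x + ∂F_y/∂y + ∂F_z/∂z = 40x + 40y + 40z.

In spherical coordinates, x = ρ sin(φ) cos(θ), y = ρ sin(φ) sin(θ), z = ρ cos(φ), dV = ρ^2 sin(φ) dρ dφ dθ, with 0 ≤ ρ ≤ 6, 0 ≤ φ ≤ π, 0 ≤ θ ≤ 2π.

The integrand, after substitution and multiplying by the volume element, becomes (40ρ (sqrt(2)sin(φ)sin(θ + π/4) + cos(φ))) · ρ^2 sin(φ), so

    ∭_V (∇·F) dV = ∫_0^{2π} ∫_0^{π} ∫_0^{6} (40ρ (sqrt(2)sin(φ)sin(θ + π/4) + cos(φ))) · ρ^2 sin(φ) dρ dφ dθ.

Inner (ρ from 0 to 6): 12960(sqrt(2)sin(φ)sin(θ + π/4) + cos(φ))sin(φ).
Middle (φ from 0 to π): 6480sqrt(2)π sin(θ + π/4).
Outer (θ from 0 to 2π): 0.

Therefore ∯_{∂V} F · n dS = 0.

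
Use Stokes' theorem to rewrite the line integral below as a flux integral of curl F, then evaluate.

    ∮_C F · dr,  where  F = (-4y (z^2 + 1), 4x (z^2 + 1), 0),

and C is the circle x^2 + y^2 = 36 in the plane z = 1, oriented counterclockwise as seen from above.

Let S be the flat disk x^2 + y^2 ≤ 36 in the plane z = 1, with upward unit normal n̂ = ẑ. By Stokes' theorem,

    ∮_C F · dr = ∬_S (∇ × F) · n̂ dS = ∬_D (curl F)_z dA,

where D is the disk x^2 + y^2 ≤ 36.

Compute the curl of F = (-4y (z^2 + 1), 4x (z^2 + 1), 0):
    (∇ × F)_x = ∂F_z/∂y - ∂F_y/∂z = -8x z,
    (∇ × F)_y = ∂F_x/∂z - ∂F_z/∂x = -8y z,
    (∇ × F)_z = ∂F_y/∂x - ∂F_x/∂y = 8z^2 + 8.

On z = 1, (curl F)_z = 16.

Convert to polar (x = r cos θ, y = r sin θ, dA = r dr dθ); the integrand becomes 16, so

    ∬_D (curl F)_z dA = ∫_0^{2π} ∫_0^{6} (16) · r dr dθ.

Inner (r from 0 to 6): 288.
Outer (θ from 0 to 2π): 576π.

Therefore ∮_C F · dr = 576π.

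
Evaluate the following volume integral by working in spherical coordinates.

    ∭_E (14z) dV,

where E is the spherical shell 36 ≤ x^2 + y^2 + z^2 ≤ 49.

In spherical coordinates, x = ρ sin(φ) cos(θ), y = ρ sin(φ) sin(θ), z = ρ cos(φ), and dV = ρ^2 sin(φ) dρ dφ dθ.

The integrand becomes 14ρ cos(φ), so

    ∭_E (14z) dV = ∫_{0}^{2π} ∫_{0}^{π} ∫_{6}^{7} (14ρ cos(φ)) · ρ^2 sin(φ) dρ dφ dθ.

Inner (ρ): 7735sin(2φ)/4.
Middle (φ): 0.
Outer (θ): 0.

Therefore the triple integral equals 0.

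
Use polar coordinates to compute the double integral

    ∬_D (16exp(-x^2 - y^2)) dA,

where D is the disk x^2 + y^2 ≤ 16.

The region D is 0 ≤ r ≤ 4, 0 ≤ θ ≤ 2π in polar coordinates, where x = r cos(θ), y = r sin(θ), and dA = r dr dθ.

Under the substitution, the integrand becomes 16exp(-r^2), so

    ∬_D (16exp(-x^2 - y^2)) dA = ∫_{0}^{2π} ∫_{0}^{4} (16exp(-r^2)) · r dr dθ.

Inner integral (in r): ∫_{0}^{4} (16exp(-r^2)) · r dr = 8 - 8exp(-16).

Outer integral (in θ): ∫_{0}^{2π} (8 - 8exp(-16)) dθ = -16π exp(-16) + 16π.

Therefore ∬_D (16exp(-x^2 - y^2)) dA = -16π exp(-16) + 16π.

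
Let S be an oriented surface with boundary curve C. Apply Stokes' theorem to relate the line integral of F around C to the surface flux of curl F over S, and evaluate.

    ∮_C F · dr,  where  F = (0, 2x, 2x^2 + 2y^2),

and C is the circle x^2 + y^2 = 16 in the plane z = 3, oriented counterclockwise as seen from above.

Let S be the flat disk x^2 + y^2 ≤ 16 in the plane z = 3, with upward unit normal n̂ = ẑ. By Stokes' theorem,

    ∮_C F · dr = ∬_S (∇ × F) · n̂ dS = ∬_D (curl F)_z dA,

where D is the disk x^2 + y^2 ≤ 16.

Compute the curl of F = (0, 2x, 2x^2 + 2y^2):
    (∇ × F)_x = ∂F_z/∂y - ∂F_y/∂z = 4y,
    (∇ × F)_y = ∂F_x/∂z - ∂F_z/∂x = -4x,
    (∇ × F)_z = ∂F_y/∂x - ∂F_x/∂y = 2.

On z = 3, (curl F)_z = 2.

Convert to polar (x = r cos θ, y = r sin θ, dA = r dr dθ); the integrand becomes 2, so

    ∬_D (curl F)_z dA = ∫_0^{2π} ∫_0^{4} (2) · r dr dθ.

Inner (r from 0 to 4): 16.
Outer (θ from 0 to 2π): 32π.

Therefore ∮_C F · dr = 32π.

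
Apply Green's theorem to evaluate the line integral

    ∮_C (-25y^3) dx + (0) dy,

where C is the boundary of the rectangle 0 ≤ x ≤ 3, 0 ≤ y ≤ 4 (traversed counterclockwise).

Green's theorem converts the closed line integral into a double integral over the enclosed region D:

    ∮_C P dx + Q dy = ∬_D (∂Q/∂x - ∂P/∂y) dA.

Here P = -25y^3, Q = 0, so

    ∂Q/∂x = 0,    ∂P/∂y = -75y^2,
    ∂Q/∂x - ∂P/∂y = 75y^2.

D is the region 0 ≤ x ≤ 3, 0 ≤ y ≤ 4. Evaluating the double integral:

    ∬_D (75y^2) dA = ∫_0^{3} ∫_0^{4} (75y^2) dy dx.

Inner (y from 0 to 4): 1600.
Outer (x from 0 to 3): 4800.

Therefore ∮_C P dx + Q dy = 4800.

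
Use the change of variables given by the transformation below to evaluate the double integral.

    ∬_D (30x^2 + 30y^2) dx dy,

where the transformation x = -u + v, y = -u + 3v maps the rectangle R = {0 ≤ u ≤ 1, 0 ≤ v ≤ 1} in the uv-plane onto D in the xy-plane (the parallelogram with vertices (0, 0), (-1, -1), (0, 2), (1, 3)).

Compute the Jacobian determinant of (x, y) with respect to (u, v):

    ∂(x,y)/∂(u,v) = | -1  1 | = (-1)(3) - (1)(-1) = -2.
                   | -1  3 |

Its absolute value is |J| = 2 (the area scaling factor).

Substituting x = -u + v, y = -u + 3v into the integrand,

    30x^2 + 30y^2 → 60u^2 - 240u v + 300v^2,

so the integral becomes

    ∬_R (60u^2 - 240u v + 300v^2) · |J| du dv = ∫_0^1 ∫_0^1 (120u^2 - 480u v + 600v^2) dv du.

Inner (v): 120u^2 - 240u + 200.
Outer (u): 120.

Therefore ∬_D (30x^2 + 30y^2) dx dy = 120.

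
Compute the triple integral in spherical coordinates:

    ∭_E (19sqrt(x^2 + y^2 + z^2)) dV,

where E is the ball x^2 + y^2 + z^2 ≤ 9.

In spherical coordinates, x = ρ sin(φ) cos(θ), y = ρ sin(φ) sin(θ), z = ρ cos(φ), and dV = ρ^2 sin(φ) dρ dφ dθ.

The integrand becomes 19ρ, so

    ∭_E (19sqrt(x^2 + y^2 + z^2)) dV = ∫_{0}^{2π} ∫_{0}^{π} ∫_{0}^{3} (19ρ) · ρ^2 sin(φ) dρ dφ dθ.

Inner (ρ): 1539sin(φ)/4.
Middle (φ): 1539/2.
Outer (θ): 1539π.

Therefore the triple integral equals 1539π.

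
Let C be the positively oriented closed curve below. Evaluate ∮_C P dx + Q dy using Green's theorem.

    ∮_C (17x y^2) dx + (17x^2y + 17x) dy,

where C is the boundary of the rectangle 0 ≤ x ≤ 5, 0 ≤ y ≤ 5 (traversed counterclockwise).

Green's theorem converts the closed line integral into a double integral over the enclosed region D:

    ∮_C P dx + Q dy = ∬_D (∂Q/∂x - ∂P/∂y) dA.

Here P = 17x y^2, Q = 17x^2y + 17x, so

    ∂Q/∂x = 34x y + 17,    ∂P/∂y = 34x y,
    ∂Q/∂x - ∂P/∂y = 17.

D is the region 0 ≤ x ≤ 5, 0 ≤ y ≤ 5. Evaluating the double integral:

    ∬_D (17) dA = ∫_0^{5} ∫_0^{5} (17) dy dx.

Inner (y from 0 to 5): 85.
Outer (x from 0 to 5): 425.

Therefore ∮_C P dx + Q dy = 425.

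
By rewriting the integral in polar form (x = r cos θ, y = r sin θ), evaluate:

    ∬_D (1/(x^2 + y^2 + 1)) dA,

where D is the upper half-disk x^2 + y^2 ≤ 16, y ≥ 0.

The region D is 0 ≤ r ≤ 4, 0 ≤ θ ≤ π in polar coordinates, where x = r cos(θ), y = r sin(θ), and dA = r dr dθ.

Under the substitution, the integrand becomes 1/(r^2 + 1), so

    ∬_D (1/(x^2 + y^2 + 1)) dA = ∫_{0}^{π} ∫_{0}^{4} (1/(r^2 + 1)) · r dr dθ.

Inner integral (in r): ∫_{0}^{4} (1/(r^2 + 1)) · r dr = log(17)/2.

Outer integral (in θ): ∫_{0}^{π} (log(17)/2) dθ = π log(17)/2.

Therefore ∬_D (1/(x^2 + y^2 + 1)) dA = π log(17)/2.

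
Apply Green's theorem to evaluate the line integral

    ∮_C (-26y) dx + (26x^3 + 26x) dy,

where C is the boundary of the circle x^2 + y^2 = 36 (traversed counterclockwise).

Green's theorem converts the closed line integral into a double integral over the enclosed region D:

    ∮_C P dx + Q dy = ∬_D (∂Q/∂x - ∂P/∂y) dA.

Here P = -26y, Q = 26x^3 + 26x, so

    ∂Q/∂x = 78x^2 + 26,    ∂P/∂y = -26,
    ∂Q/∂x - ∂P/∂y = 78x^2 + 52.

D is the region x^2 + y^2 ≤ 36. Evaluating the double integral:

In polar coordinates (x = r cos θ, y = r sin θ, dA = r dr dθ) the integrand becomes 78r^2cos(θ)^2 + 52, so

    ∬_D (78x^2 + 52) dA = ∫_0^{2π} ∫_0^{6} (78r^2cos(θ)^2 + 52) · r dr dθ.

Inner (r from 0 to 6): 25272cos(θ)^2 + 936.
Outer (θ from 0 to 2π): 27144π.

Therefore ∮_C P dx + Q dy = 27144π.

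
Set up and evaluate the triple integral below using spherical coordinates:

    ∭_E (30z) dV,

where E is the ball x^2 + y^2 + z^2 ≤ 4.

In spherical coordinates, x = ρ sin(φ) cos(θ), y = ρ sin(φ) sin(θ), z = ρ cos(φ), and dV = ρ^2 sin(φ) dρ dφ dθ.

The integrand becomes 30ρ cos(φ), so

    ∭_E (30z) dV = ∫_{0}^{2π} ∫_{0}^{π} ∫_{0}^{2} (30ρ cos(φ)) · ρ^2 sin(φ) dρ dφ dθ.

Inner (ρ): 60sin(2φ).
Middle (φ): 0.
Outer (θ): 0.

Therefore the triple integral equals 0.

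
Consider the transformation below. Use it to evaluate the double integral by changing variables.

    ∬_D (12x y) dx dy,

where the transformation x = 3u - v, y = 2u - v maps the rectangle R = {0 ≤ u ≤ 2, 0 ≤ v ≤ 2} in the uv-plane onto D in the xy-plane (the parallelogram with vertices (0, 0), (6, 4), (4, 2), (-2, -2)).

Compute the Jacobian determinant of (x, y) with respect to (u, v):

    ∂(x,y)/∂(u,v) = | 3  -1 | = (3)(-1) - (-1)(2) = -1.
                   | 2  -1 |

Its absolute value is |J| = 1 (the area scaling factor).

Substituting x = 3u - v, y = 2u - v into the integrand,

    12x y → 72u^2 - 60u v + 12v^2,

so the integral becomes

    ∬_R (72u^2 - 60u v + 12v^2) · |J| du dv = ∫_0^2 ∫_0^2 (72u^2 - 60u v + 12v^2) dv du.

Inner (v): 144u^2 - 120u + 32.
Outer (u): 208.

Therefore ∬_D (12x y) dx dy = 208.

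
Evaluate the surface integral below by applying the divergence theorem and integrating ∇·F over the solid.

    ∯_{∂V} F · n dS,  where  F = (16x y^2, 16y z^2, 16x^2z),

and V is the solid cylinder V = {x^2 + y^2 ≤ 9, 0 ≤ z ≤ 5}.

By the divergence theorem,

    ∯_{∂V} F · n dS = ∭_V (∇ · F) dV.

Compute the divergence:
    ∇ · F = ∂F_x/∂x + ∂F_y/∂y + ∂F_z/∂z = 16y^2 + 16z^2 + 16x^2 = 16x^2 + 16y^2 + 16z^2.

In cylindrical coordinates, x = r cos(θ), y = r sin(θ), z = z, dV = r dr dθ dz, with 0 ≤ r ≤ 3, 0 ≤ θ ≤ 2π, 0 ≤ z ≤ 5.

The integrand, after substitution and multiplying by the volume element, becomes (16r^2 + 16z^2) · r, so

    ∭_V (∇·F) dV = ∫_0^{2π} ∫_0^{3} ∫_0^{5} (16r^2 + 16z^2) · r dz dr dθ.

Inner (z from 0 to 5): 80r (r^2 + 25/3).
Middle (r from 0 to 3): 4620.
Outer (θ from 0 to 2π): 9240π.

Therefore ∯_{∂V} F · n dS = 9240π.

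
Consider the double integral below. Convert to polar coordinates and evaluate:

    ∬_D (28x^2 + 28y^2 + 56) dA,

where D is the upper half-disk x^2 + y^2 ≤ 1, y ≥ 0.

The region D is 0 ≤ r ≤ 1, 0 ≤ θ ≤ π in polar coordinates, where x = r cos(θ), y = r sin(θ), and dA = r dr dθ.

Under the substitution, the integrand becomes 28r^2 + 56, so

    ∬_D (28x^2 + 28y^2 + 56) dA = ∫_{0}^{π} ∫_{0}^{1} (28r^2 + 56) · r dr dθ.

Inner integral (in r): ∫_{0}^{1} (28r^2 + 56) · r dr = 35.

Outer integral (in θ): ∫_{0}^{π} (35) dθ = 35π.

Therefore ∬_D (28x^2 + 28y^2 + 56) dA = 35π.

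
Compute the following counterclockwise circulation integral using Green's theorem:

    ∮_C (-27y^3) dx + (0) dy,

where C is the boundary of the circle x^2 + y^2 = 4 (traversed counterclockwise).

Green's theorem converts the closed line integral into a double integral over the enclosed region D:

    ∮_C P dx + Q dy = ∬_D (∂Q/∂x - ∂P/∂y) dA.

Here P = -27y^3, Q = 0, so

    ∂Q/∂x = 0,    ∂P/∂y = -81y^2,
    ∂Q/∂x - ∂P/∂y = 81y^2.

D is the region x^2 + y^2 ≤ 4. Evaluating the double integral:

In polar coordinates (x = r cos θ, y = r sin θ, dA = r dr dθ) the integrand becomes 81r^2sin(θ)^2, so

    ∬_D (81y^2) dA = ∫_0^{2π} ∫_0^{2} (81r^2sin(θ)^2) · r dr dθ.

Inner (r from 0 to 2): 324sin(θ)^2.
Outer (θ from 0 to 2π): 324π.

Therefore ∮_C P dx + Q dy = 324π.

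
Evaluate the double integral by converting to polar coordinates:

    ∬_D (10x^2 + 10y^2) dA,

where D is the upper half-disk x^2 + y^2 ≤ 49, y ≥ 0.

The region D is 0 ≤ r ≤ 7, 0 ≤ θ ≤ π in polar coordinates, where x = r cos(θ), y = r sin(θ), and dA = r dr dθ.

Under the substitution, the integrand becomes 10r^2, so

    ∬_D (10x^2 + 10y^2) dA = ∫_{0}^{π} ∫_{0}^{7} (10r^2) · r dr dθ.

Inner integral (in r): ∫_{0}^{7} (10r^2) · r dr = 12005/2.

Outer integral (in θ): ∫_{0}^{π} (12005/2) dθ = 12005π/2.

Therefore ∬_D (10x^2 + 10y^2) dA = 12005π/2.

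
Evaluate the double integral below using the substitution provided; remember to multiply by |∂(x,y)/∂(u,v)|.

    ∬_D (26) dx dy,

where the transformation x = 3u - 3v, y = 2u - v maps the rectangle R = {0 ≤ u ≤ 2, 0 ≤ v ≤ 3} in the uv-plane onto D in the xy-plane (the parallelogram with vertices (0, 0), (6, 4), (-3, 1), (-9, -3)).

Compute the Jacobian determinant of (x, y) with respect to (u, v):

    ∂(x,y)/∂(u,v) = | 3  -3 | = (3)(-1) - (-3)(2) = 3.
                   | 2  -1 |

Its absolute value is |J| = 3 (the area scaling factor).

Substituting x = 3u - 3v, y = 2u - v into the integrand,

    26 → 26,

so the integral becomes

    ∬_R (26) · |J| du dv = ∫_0^2 ∫_0^3 (78) dv du.

Inner (v): 234.
Outer (u): 468.

Therefore ∬_D (26) dx dy = 468.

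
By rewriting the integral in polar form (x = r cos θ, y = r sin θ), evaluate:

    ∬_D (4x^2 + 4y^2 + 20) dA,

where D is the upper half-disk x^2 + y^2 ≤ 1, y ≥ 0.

The region D is 0 ≤ r ≤ 1, 0 ≤ θ ≤ π in polar coordinates, where x = r cos(θ), y = r sin(θ), and dA = r dr dθ.

Under the substitution, the integrand becomes 4r^2 + 20, so

    ∬_D (4x^2 + 4y^2 + 20) dA = ∫_{0}^{π} ∫_{0}^{1} (4r^2 + 20) · r dr dθ.

Inner integral (in r): ∫_{0}^{1} (4r^2 + 20) · r dr = 11.

Outer integral (in θ): ∫_{0}^{π} (11) dθ = 11π.

Therefore ∬_D (4x^2 + 4y^2 + 20) dA = 11π.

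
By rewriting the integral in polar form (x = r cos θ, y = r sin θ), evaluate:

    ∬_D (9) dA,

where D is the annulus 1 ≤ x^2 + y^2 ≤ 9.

The region D is 1 ≤ r ≤ 3, 0 ≤ θ ≤ 2π in polar coordinates, where x = r cos(θ), y = r sin(θ), and dA = r dr dθ.

Under the substitution, the integrand becomes 9, so

    ∬_D (9) dA = ∫_{0}^{2π} ∫_{1}^{3} (9) · r dr dθ.

Inner integral (in r): ∫_{1}^{3} (9) · r dr = 36.

Outer integral (in θ): ∫_{0}^{2π} (36) dθ = 72π.

Therefore ∬_D (9) dA = 72π.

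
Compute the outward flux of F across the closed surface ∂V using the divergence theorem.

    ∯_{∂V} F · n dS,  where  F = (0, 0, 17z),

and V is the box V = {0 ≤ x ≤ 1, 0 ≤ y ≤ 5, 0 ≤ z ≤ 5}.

By the divergence theorem,

    ∯_{∂V} F · n dS = ∭_V (∇ · F) dV.

Compute the divergence:
    ∇ · F = ∂F_x/∂x + ∂F_y/∂y + ∂F_z/∂z = 0 + 0 + 17 = 17.

V is a rectangular box, so dV = dx dy dz with 0 ≤ x ≤ 1, 0 ≤ y ≤ 5, 0 ≤ z ≤ 5.

Integrate (17) over V as an iterated integral:

    ∭_V (∇·F) dV = ∫_0^{1} ∫_0^{5} ∫_0^{5} (17) dz dy dx.

Inner (z from 0 to 5): 85.
Middle (y from 0 to 5): 425.
Outer (x from 0 to 1): 425.

Therefore ∯_{∂V} F · n dS = 425.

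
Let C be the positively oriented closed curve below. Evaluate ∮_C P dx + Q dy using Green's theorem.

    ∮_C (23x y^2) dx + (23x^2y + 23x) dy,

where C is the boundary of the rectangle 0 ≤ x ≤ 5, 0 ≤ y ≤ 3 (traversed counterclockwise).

Green's theorem converts the closed line integral into a double integral over the enclosed region D:

    ∮_C P dx + Q dy = ∬_D (∂Q/∂x - ∂P/∂y) dA.

Here P = 23x y^2, Q = 23x^2y + 23x, so

    ∂Q/∂x = 46x y + 23,    ∂P/∂y = 46x y,
    ∂Q/∂x - ∂P/∂y = 23.

D is the region 0 ≤ x ≤ 5, 0 ≤ y ≤ 3. Evaluating the double integral:

    ∬_D (23) dA = ∫_0^{5} ∫_0^{3} (23) dy dx.

Inner (y from 0 to 3): 69.
Outer (x from 0 to 5): 345.

Therefore ∮_C P dx + Q dy = 345.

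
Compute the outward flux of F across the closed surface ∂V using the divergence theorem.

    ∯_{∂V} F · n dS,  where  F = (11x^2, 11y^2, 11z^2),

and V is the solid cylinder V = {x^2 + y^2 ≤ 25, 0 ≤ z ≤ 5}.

By the divergence theorem,

    ∯_{∂V} F · n dS = ∭_V (∇ · F) dV.

Compute the divergence:
    ∇ · F = ∂F_x/∂x + ∂F_y/∂y + ∂F_z/∂z = 22x + 22y + 22z.

In cylindrical coordinates, x = r cos(θ), y = r sin(θ), z = z, dV = r dr dθ dz, with 0 ≤ r ≤ 5, 0 ≤ θ ≤ 2π, 0 ≤ z ≤ 5.

The integrand, after substitution and multiplying by the volume element, becomes (22sqrt(2)r sin(θ + π/4) + 22z) · r, so

    ∭_V (∇·F) dV = ∫_0^{2π} ∫_0^{5} ∫_0^{5} (22sqrt(2)r sin(θ + π/4) + 22z) · r dz dr dθ.

Inner (z from 0 to 5): 55r (2sqrt(2)r sin(θ + π/4) + 5).
Middle (r from 0 to 5): 13750sqrt(2)sin(θ + π/4)/3 + 6875/2.
Outer (θ from 0 to 2π): 6875π.

Therefore ∯_{∂V} F · n dS = 6875π.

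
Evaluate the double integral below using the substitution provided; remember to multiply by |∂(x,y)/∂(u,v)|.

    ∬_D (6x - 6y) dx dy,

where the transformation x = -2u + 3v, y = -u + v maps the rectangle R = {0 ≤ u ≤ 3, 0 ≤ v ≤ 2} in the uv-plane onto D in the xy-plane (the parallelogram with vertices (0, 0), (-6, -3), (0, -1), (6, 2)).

Compute the Jacobian determinant of (x, y) with respect to (u, v):

    ∂(x,y)/∂(u,v) = | -2  3 | = (-2)(1) - (3)(-1) = 1.
                   | -1  1 |

Its absolute value is |J| = 1 (the area scaling factor).

Substituting x = -2u + 3v, y = -u + v into the integrand,

    6x - 6y → -6u + 12v,

so the integral becomes

    ∬_R (-6u + 12v) · |J| du dv = ∫_0^3 ∫_0^2 (-6u + 12v) dv du.

Inner (v): 24 - 12u.
Outer (u): 18.

Therefore ∬_D (6x - 6y) dx dy = 18.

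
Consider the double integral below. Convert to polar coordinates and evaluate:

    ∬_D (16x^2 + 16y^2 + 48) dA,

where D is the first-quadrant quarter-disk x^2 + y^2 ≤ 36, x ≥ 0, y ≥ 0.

The region D is 0 ≤ r ≤ 6, 0 ≤ θ ≤ π/2 in polar coordinates, where x = r cos(θ), y = r sin(θ), and dA = r dr dθ.

Under the substitution, the integrand becomes 16r^2 + 48, so

    ∬_D (16x^2 + 16y^2 + 48) dA = ∫_{0}^{π/2} ∫_{0}^{6} (16r^2 + 48) · r dr dθ.

Inner integral (in r): ∫_{0}^{6} (16r^2 + 48) · r dr = 6048.

Outer integral (in θ): ∫_{0}^{π/2} (6048) dθ = 3024π.

Therefore ∬_D (16x^2 + 16y^2 + 48) dA = 3024π.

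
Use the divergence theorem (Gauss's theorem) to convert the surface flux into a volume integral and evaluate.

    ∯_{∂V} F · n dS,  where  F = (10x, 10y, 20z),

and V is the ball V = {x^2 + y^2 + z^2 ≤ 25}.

By the divergence theorem,

    ∯_{∂V} F · n dS = ∭_V (∇ · F) dV.

Compute the divergence:
    ∇ · F = ∂F_x/∂x + ∂F_y/∂y + ∂F_z/∂z = 10 + 10 + 20 = 40.

In spherical coordinates, x = ρ sin(φ) cos(θ), y = ρ sin(φ) sin(θ), z = ρ cos(φ), dV = ρ^2 sin(φ) dρ dφ dθ, with 0 ≤ ρ ≤ 5, 0 ≤ φ ≤ π, 0 ≤ θ ≤ 2π.

The integrand, after substitution and multiplying by the volume element, becomes (40) · ρ^2 sin(φ), so

    ∭_V (∇·F) dV = ∫_0^{2π} ∫_0^{π} ∫_0^{5} (40) · ρ^2 sin(φ) dρ dφ dθ.

Inner (ρ from 0 to 5): 5000sin(φ)/3.
Middle (φ from 0 to π): 10000/3.
Outer (θ from 0 to 2π): 20000π/3.

Therefore ∯_{∂V} F · n dS = 20000π/3.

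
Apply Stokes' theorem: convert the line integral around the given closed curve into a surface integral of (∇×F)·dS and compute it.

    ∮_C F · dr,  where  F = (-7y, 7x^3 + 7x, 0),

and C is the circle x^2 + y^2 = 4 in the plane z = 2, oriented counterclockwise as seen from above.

Let S be the flat disk x^2 + y^2 ≤ 4 in the plane z = 2, with upward unit normal n̂ = ẑ. By Stokes' theorem,

    ∮_C F · dr = ∬_S (∇ × F) · n̂ dS = ∬_D (curl F)_z dA,

where D is the disk x^2 + y^2 ≤ 4.

Compute the curl of F = (-7y, 7x^3 + 7x, 0):
    (∇ × F)_x = ∂F_z/∂y - ∂F_y/∂z = 0,
    (∇ × F)_y = ∂F_x/∂z - ∂F_z/∂x = 0,
    (∇ × F)_z = ∂F_y/∂x - ∂F_x/∂y = 21x^2 + 14.

On z = 2, (curl F)_z = 21x^2 + 14.

Convert to polar (x = r cos θ, y = r sin θ, dA = r dr dθ); the integrand becomes 21r^2cos(θ)^2 + 14, so

    ∬_D (curl F)_z dA = ∫_0^{2π} ∫_0^{2} (21r^2cos(θ)^2 + 14) · r dr dθ.

Inner (r from 0 to 2): 84cos(θ)^2 + 28.
Outer (θ from 0 to 2π): 140π.

Therefore ∮_C F · dr = 140π.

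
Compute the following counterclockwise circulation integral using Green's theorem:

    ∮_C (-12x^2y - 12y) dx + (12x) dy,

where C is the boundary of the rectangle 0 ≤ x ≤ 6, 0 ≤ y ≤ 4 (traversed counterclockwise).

Green's theorem converts the closed line integral into a double integral over the enclosed region D:

    ∮_C P dx + Q dy = ∬_D (∂Q/∂x - ∂P/∂y) dA.

Here P = -12x^2y - 12y, Q = 12x, so

    ∂Q/∂x = 12,    ∂P/∂y = -12x^2 - 12,
    ∂Q/∂x - ∂P/∂y = 12x^2 + 24.

D is the region 0 ≤ x ≤ 6, 0 ≤ y ≤ 4. Evaluating the double integral:

    ∬_D (12x^2 + 24) dA = ∫_0^{6} ∫_0^{4} (12x^2 + 24) dy dx.

Inner (y from 0 to 4): 48x^2 + 96.
Outer (x from 0 to 6): 4032.

Therefore ∮_C P dx + Q dy = 4032.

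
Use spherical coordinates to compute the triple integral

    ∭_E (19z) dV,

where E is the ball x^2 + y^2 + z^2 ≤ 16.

In spherical coordinates, x = ρ sin(φ) cos(θ), y = ρ sin(φ) sin(θ), z = ρ cos(φ), and dV = ρ^2 sin(φ) dρ dφ dθ.

The integrand becomes 19ρ cos(φ), so

    ∭_E (19z) dV = ∫_{0}^{2π} ∫_{0}^{π} ∫_{0}^{4} (19ρ cos(φ)) · ρ^2 sin(φ) dρ dφ dθ.

Inner (ρ): 608sin(2φ).
Middle (φ): 0.
Outer (θ): 0.

Therefore the triple integral equals 0.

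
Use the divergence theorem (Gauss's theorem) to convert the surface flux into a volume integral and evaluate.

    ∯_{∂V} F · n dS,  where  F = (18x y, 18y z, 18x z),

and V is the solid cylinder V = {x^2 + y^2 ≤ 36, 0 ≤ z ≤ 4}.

By the divergence theorem,

    ∯_{∂V} F · n dS = ∭_V (∇ · F) dV.

Compute the divergence:
    ∇ · F = ∂F_x/∂x + ∂F_y/∂y + ∂F_z/∂z = 18y + 18z + 18x = 18x + 18y + 18z.

In cylindrical coordinates, x = r cos(θ), y = r sin(θ), z = z, dV = r dr dθ dz, with 0 ≤ r ≤ 6, 0 ≤ θ ≤ 2π, 0 ≤ z ≤ 4.

The integrand, after substitution and multiplying by the volume element, becomes (18sqrt(2)r sin(θ + π/4) + 18z) · r, so

    ∭_V (∇·F) dV = ∫_0^{2π} ∫_0^{6} ∫_0^{4} (18sqrt(2)r sin(θ + π/4) + 18z) · r dz dr dθ.

Inner (z from 0 to 4): 72r (sqrt(2)r sin(θ + π/4) + 2).
Middle (r from 0 to 6): 5184sqrt(2)sin(θ + π/4) + 2592.
Outer (θ from 0 to 2π): 5184π.

Therefore ∯_{∂V} F · n dS = 5184π.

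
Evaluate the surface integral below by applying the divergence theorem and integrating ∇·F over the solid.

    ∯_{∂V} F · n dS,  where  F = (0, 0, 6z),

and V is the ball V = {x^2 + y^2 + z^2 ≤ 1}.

By the divergence theorem,

    ∯_{∂V} F · n dS = ∭_V (∇ · F) dV.

Compute the divergence:
    ∇ · F = ∂F_x/∂x + ∂F_y/∂y + ∂F_z/∂z = 0 + 0 + 6 = 6.

In spherical coordinates, x = ρ sin(φ) cos(θ), y = ρ sin(φ) sin(θ), z = ρ cos(φ), dV = ρ^2 sin(φ) dρ dφ dθ, with 0 ≤ ρ ≤ 1, 0 ≤ φ ≤ π, 0 ≤ θ ≤ 2π.

The integrand, after substitution and multiplying by the volume element, becomes (6) · ρ^2 sin(φ), so

    ∭_V (∇·F) dV = ∫_0^{2π} ∫_0^{π} ∫_0^{1} (6) · ρ^2 sin(φ) dρ dφ dθ.

Inner (ρ from 0 to 1): 2sin(φ).
Middle (φ from 0 to π): 4.
Outer (θ from 0 to 2π): 8π.

Therefore ∯_{∂V} F · n dS = 8π.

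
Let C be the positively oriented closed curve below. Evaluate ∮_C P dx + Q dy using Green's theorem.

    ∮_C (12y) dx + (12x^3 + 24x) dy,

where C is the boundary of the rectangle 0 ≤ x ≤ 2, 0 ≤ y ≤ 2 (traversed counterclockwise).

Green's theorem converts the closed line integral into a double integral over the enclosed region D:

    ∮_C P dx + Q dy = ∬_D (∂Q/∂x - ∂P/∂y) dA.

Here P = 12y, Q = 12x^3 + 24x, so

    ∂Q/∂x = 36x^2 + 24,    ∂P/∂y = 12,
    ∂Q/∂x - ∂P/∂y = 36x^2 + 12.

D is the region 0 ≤ x ≤ 2, 0 ≤ y ≤ 2. Evaluating the double integral:

    ∬_D (36x^2 + 12) dA = ∫_0^{2} ∫_0^{2} (36x^2 + 12) dy dx.

Inner (y from 0 to 2): 72x^2 + 24.
Outer (x from 0 to 2): 240.

Therefore ∮_C P dx + Q dy = 240.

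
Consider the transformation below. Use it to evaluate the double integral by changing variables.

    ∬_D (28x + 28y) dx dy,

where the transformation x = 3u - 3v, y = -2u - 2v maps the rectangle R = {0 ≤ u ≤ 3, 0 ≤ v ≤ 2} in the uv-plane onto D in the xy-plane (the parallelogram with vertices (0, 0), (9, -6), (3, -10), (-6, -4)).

Compute the Jacobian determinant of (x, y) with respect to (u, v):

    ∂(x,y)/∂(u,v) = | 3  -3 | = (3)(-2) - (-3)(-2) = -12.
                   | -2  -2 |

Its absolute value is |J| = 12 (the area scaling factor).

Substituting x = 3u - 3v, y = -2u - 2v into the integrand,

    28x + 28y → 28u - 140v,

so the integral becomes

    ∬_R (28u - 140v) · |J| du dv = ∫_0^3 ∫_0^2 (336u - 1680v) dv du.

Inner (v): 672u - 3360.
Outer (u): -7056.

Therefore ∬_D (28x + 28y) dx dy = -7056.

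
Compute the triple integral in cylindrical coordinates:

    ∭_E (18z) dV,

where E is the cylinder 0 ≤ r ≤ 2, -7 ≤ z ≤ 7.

In cylindrical coordinates, x = r cos(θ), y = r sin(θ), z = z, and dV = r dr dθ dz.

The integrand becomes 18z, so

    ∭_E (18z) dV = ∫_{0}^{2π} ∫_{0}^{2} ∫_{-7}^{7} (18z) · r dz dr dθ.

Inner (z): 0.
Middle (r from 0 to 2): 0.
Outer (θ): 0.

Therefore the triple integral equals 0.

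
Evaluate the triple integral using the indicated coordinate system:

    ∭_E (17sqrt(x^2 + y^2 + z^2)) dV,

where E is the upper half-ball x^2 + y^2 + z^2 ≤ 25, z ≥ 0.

In spherical coordinates, x = ρ sin(φ) cos(θ), y = ρ sin(φ) sin(θ), z = ρ cos(φ), and dV = ρ^2 sin(φ) dρ dφ dθ.

The integrand becomes 17ρ, so

    ∭_E (17sqrt(x^2 + y^2 + z^2)) dV = ∫_{0}^{2π} ∫_{0}^{π/2} ∫_{0}^{5} (17ρ) · ρ^2 sin(φ) dρ dφ dθ.

Inner (ρ): 10625sin(φ)/4.
Middle (φ): 10625/4.
Outer (θ): 10625π/2.

Therefore the triple integral equals 10625π/2.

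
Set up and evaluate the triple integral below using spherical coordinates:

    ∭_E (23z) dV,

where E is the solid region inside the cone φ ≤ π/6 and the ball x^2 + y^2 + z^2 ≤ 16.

In spherical coordinates, x = ρ sin(φ) cos(θ), y = ρ sin(φ) sin(θ), z = ρ cos(φ), and dV = ρ^2 sin(φ) dρ dφ dθ.

The integrand becomes 23ρ cos(φ), so

    ∭_E (23z) dV = ∫_{0}^{2π} ∫_{0}^{π/6} ∫_{0}^{4} (23ρ cos(φ)) · ρ^2 sin(φ) dρ dφ dθ.

Inner (ρ): 736sin(2φ).
Middle (φ): 184.
Outer (θ): 368π.

Therefore the triple integral equals 368π.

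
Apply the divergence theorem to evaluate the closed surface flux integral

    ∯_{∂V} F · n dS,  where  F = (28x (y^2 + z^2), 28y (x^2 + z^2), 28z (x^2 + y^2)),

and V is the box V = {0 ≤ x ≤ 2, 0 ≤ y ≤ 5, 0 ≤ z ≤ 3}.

By the divergence theorem,

    ∯_{∂V} F · n dS = ∭_V (∇ · F) dV.

Compute the divergence:
    ∇ · F = ∂F_x/∂x + ∂F_y/∂y + ∂F_z/∂z = 28y^2 + 28z^2 + 28x^2 + 28z^2 + 28x^2 + 28y^2 = 56x^2 + 56y^2 + 56z^2.

V is a rectangular box, so dV = dx dy dz with 0 ≤ x ≤ 2, 0 ≤ y ≤ 5, 0 ≤ z ≤ 3.

Integrate (56x^2 + 56y^2 + 56z^2) over V as an iterated integral:

    ∭_V (∇·F) dV = ∫_0^{2} ∫_0^{5} ∫_0^{3} (56x^2 + 56y^2 + 56z^2) dz dy dx.

Inner (z from 0 to 3): 168x^2 + 168y^2 + 504.
Middle (y from 0 to 5): 840x^2 + 9520.
Outer (x from 0 to 2): 21280.

Therefore ∯_{∂V} F · n dS = 21280.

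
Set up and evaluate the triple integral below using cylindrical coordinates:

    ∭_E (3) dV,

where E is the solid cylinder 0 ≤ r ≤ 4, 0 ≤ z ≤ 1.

In cylindrical coordinates, x = r cos(θ), y = r sin(θ), z = z, and dV = r dr dθ dz.

The integrand becomes 3, so

    ∭_E (3) dV = ∫_{0}^{2π} ∫_{0}^{4} ∫_{0}^{1} (3) · r dz dr dθ.

Inner (z): 3r.
Middle (r from 0 to 4): 24.
Outer (θ): 48π.

Therefore the triple integral equals 48π.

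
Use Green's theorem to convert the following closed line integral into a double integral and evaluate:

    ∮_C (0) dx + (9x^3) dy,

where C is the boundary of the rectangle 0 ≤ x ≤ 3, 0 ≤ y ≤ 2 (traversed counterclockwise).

Green's theorem converts the closed line integral into a double integral over the enclosed region D:

    ∮_C P dx + Q dy = ∬_D (∂Q/∂x - ∂P/∂y) dA.

Here P = 0, Q = 9x^3, so

    ∂Q/∂x = 27x^2,    ∂P/∂y = 0,
    ∂Q/∂x - ∂P/∂y = 27x^2.

D is the region 0 ≤ x ≤ 3, 0 ≤ y ≤ 2. Evaluating the double integral:

    ∬_D (27x^2) dA = ∫_0^{3} ∫_0^{2} (27x^2) dy dx.

Inner (y from 0 to 2): 54x^2.
Outer (x from 0 to 3): 486.

Therefore ∮_C P dx + Q dy = 486.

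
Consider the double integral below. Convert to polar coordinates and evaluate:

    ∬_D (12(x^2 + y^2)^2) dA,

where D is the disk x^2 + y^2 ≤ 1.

The region D is 0 ≤ r ≤ 1, 0 ≤ θ ≤ 2π in polar coordinates, where x = r cos(θ), y = r sin(θ), and dA = r dr dθ.

Under the substitution, the integrand becomes 12r^4, so

    ∬_D (12(x^2 + y^2)^2) dA = ∫_{0}^{2π} ∫_{0}^{1} (12r^4) · r dr dθ.

Inner integral (in r): ∫_{0}^{1} (12r^4) · r dr = 2.

Outer integral (in θ): ∫_{0}^{2π} (2) dθ = 4π.

Therefore ∬_D (12(x^2 + y^2)^2) dA = 4π.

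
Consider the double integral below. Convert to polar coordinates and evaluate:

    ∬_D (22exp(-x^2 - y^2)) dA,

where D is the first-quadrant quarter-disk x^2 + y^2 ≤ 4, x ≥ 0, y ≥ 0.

The region D is 0 ≤ r ≤ 2, 0 ≤ θ ≤ π/2 in polar coordinates, where x = r cos(θ), y = r sin(θ), and dA = r dr dθ.

Under the substitution, the integrand becomes 22exp(-r^2), so

    ∬_D (22exp(-x^2 - y^2)) dA = ∫_{0}^{π/2} ∫_{0}^{2} (22exp(-r^2)) · r dr dθ.

Inner integral (in r): ∫_{0}^{2} (22exp(-r^2)) · r dr = 11 - 11exp(-4).

Outer integral (in θ): ∫_{0}^{π/2} (11 - 11exp(-4)) dθ = -11π (1 - exp(4))exp(-4)/2.

Therefore ∬_D (22exp(-x^2 - y^2)) dA = -11π (1 - exp(4))exp(-4)/2.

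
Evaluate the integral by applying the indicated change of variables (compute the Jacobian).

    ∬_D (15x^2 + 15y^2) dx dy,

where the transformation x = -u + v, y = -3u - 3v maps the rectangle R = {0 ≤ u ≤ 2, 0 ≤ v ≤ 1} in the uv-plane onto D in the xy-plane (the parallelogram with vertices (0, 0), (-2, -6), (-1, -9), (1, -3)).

Compute the Jacobian determinant of (x, y) with respect to (u, v):

    ∂(x,y)/∂(u,v) = | -1  1 | = (-1)(-3) - (1)(-3) = 6.
                   | -3  -3 |

Its absolute value is |J| = 6 (the area scaling factor).

Substituting x = -u + v, y = -3u - 3v into the integrand,

    15x^2 + 15y^2 → 150u^2 + 240u v + 150v^2,

so the integral becomes

    ∬_R (150u^2 + 240u v + 150v^2) · |J| du dv = ∫_0^2 ∫_0^1 (900u^2 + 1440u v + 900v^2) dv du.

Inner (v): 900u^2 + 720u + 300.
Outer (u): 4440.

Therefore ∬_D (15x^2 + 15y^2) dx dy = 4440.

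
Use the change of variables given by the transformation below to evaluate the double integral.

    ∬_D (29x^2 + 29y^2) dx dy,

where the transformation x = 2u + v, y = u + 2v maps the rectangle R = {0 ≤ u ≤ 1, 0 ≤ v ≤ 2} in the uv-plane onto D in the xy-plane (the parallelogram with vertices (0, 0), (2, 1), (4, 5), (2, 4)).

Compute the Jacobian determinant of (x, y) with respect to (u, v):

    ∂(x,y)/∂(u,v) = | 2  1 | = (2)(2) - (1)(1) = 3.
                   | 1  2 |

Its absolute value is |J| = 3 (the area scaling factor).

Substituting x = 2u + v, y = u + 2v into the integrand,

    29x^2 + 29y^2 → 145u^2 + 232u v + 145v^2,

so the integral becomes

    ∬_R (145u^2 + 232u v + 145v^2) · |J| du dv = ∫_0^1 ∫_0^2 (435u^2 + 696u v + 435v^2) dv du.

Inner (v): 870u^2 + 1392u + 1160.
Outer (u): 2146.

Therefore ∬_D (29x^2 + 29y^2) dx dy = 2146.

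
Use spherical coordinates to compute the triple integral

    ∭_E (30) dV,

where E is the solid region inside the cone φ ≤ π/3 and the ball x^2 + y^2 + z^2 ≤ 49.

In spherical coordinates, x = ρ sin(φ) cos(θ), y = ρ sin(φ) sin(θ), z = ρ cos(φ), and dV = ρ^2 sin(φ) dρ dφ dθ.

The integrand becomes 30, so

    ∭_E (30) dV = ∫_{0}^{2π} ∫_{0}^{π/3} ∫_{0}^{7} (30) · ρ^2 sin(φ) dρ dφ dθ.

Inner (ρ): 3430sin(φ).
Middle (φ): 1715.
Outer (θ): 3430π.

Therefore the triple integral equals 3430π.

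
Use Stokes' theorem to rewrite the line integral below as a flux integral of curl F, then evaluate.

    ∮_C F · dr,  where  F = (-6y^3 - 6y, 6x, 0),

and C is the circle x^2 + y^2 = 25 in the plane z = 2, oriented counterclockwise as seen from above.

Let S be the flat disk x^2 + y^2 ≤ 25 in the plane z = 2, with upward unit normal n̂ = ẑ. By Stokes' theorem,

    ∮_C F · dr = ∬_S (∇ × F) · n̂ dS = ∬_D (curl F)_z dA,

where D is the disk x^2 + y^2 ≤ 25.

Compute the curl of F = (-6y^3 - 6y, 6x, 0):
    (∇ × F)_x = ∂F_z/∂y - ∂F_y/∂z = 0,
    (∇ × F)_y = ∂F_x/∂z - ∂F_z/∂x = 0,
    (∇ × F)_z = ∂F_y/∂x - ∂F_x/∂y = 18y^2 + 12.

On z = 2, (curl F)_z = 18y^2 + 12.

Convert to polar (x = r cos θ, y = r sin θ, dA = r dr dθ); the integrand becomes 18r^2sin(θ)^2 + 12, so

    ∬_D (curl F)_z dA = ∫_0^{2π} ∫_0^{5} (18r^2sin(θ)^2 + 12) · r dr dθ.

Inner (r from 0 to 5): 5625sin(θ)^2/2 + 150.
Outer (θ from 0 to 2π): 6225π/2.

Therefore ∮_C F · dr = 6225π/2.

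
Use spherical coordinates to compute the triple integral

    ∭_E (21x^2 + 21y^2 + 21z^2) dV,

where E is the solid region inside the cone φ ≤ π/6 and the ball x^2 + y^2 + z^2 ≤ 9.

In spherical coordinates, x = ρ sin(φ) cos(θ), y = ρ sin(φ) sin(θ), z = ρ cos(φ), and dV = ρ^2 sin(φ) dρ dφ dθ.

The integrand becomes 21ρ^2, so

    ∭_E (21x^2 + 21y^2 + 21z^2) dV = ∫_{0}^{2π} ∫_{0}^{π/6} ∫_{0}^{3} (21ρ^2) · ρ^2 sin(φ) dρ dφ dθ.

Inner (ρ): 5103sin(φ)/5.
Middle (φ): 5103/5 - 5103sqrt(3)/10.
Outer (θ): 5103π (2 - sqrt(3))/5.

Therefore the triple integral equals 5103π (2 - sqrt(3))/5.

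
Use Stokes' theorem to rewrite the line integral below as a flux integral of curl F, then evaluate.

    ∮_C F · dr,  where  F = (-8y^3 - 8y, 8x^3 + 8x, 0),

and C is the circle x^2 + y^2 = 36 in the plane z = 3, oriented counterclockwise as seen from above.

Let S be the flat disk x^2 + y^2 ≤ 36 in the plane z = 3, with upward unit normal n̂ = ẑ. By Stokes' theorem,

    ∮_C F · dr = ∬_S (∇ × F) · n̂ dS = ∬_D (curl F)_z dA,

where D is the disk x^2 + y^2 ≤ 36.

Compute the curl of F = (-8y^3 - 8y, 8x^3 + 8x, 0):
    (∇ × F)_x = ∂F_z/∂y - ∂F_y/∂z = 0,
    (∇ × F)_y = ∂F_x/∂z - ∂F_z/∂x = 0,
    (∇ × F)_z = ∂F_y/∂x - ∂F_x/∂y = 24x^2 + 24y^2 + 16.

On z = 3, (curl F)_z = 24x^2 + 24y^2 + 16.

Convert to polar (x = r cos θ, y = r sin θ, dA = r dr dθ); the integrand becomes 24r^2 + 16, so

    ∬_D (curl F)_z dA = ∫_0^{2π} ∫_0^{6} (24r^2 + 16) · r dr dθ.

Inner (r from 0 to 6): 8064.
Outer (θ from 0 to 2π): 16128π.

Therefore ∮_C F · dr = 16128π.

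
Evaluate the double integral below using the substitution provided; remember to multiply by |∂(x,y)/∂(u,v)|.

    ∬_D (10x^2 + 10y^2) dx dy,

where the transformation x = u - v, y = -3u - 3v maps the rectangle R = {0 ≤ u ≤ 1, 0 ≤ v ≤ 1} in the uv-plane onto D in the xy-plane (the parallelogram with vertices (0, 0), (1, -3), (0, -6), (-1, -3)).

Compute the Jacobian determinant of (x, y) with respect to (u, v):

    ∂(x,y)/∂(u,v) = | 1  -1 | = (1)(-3) - (-1)(-3) = -6.
                   | -3  -3 |

Its absolute value is |J| = 6 (the area scaling factor).

Substituting x = u - v, y = -3u - 3v into the integrand,

    10x^2 + 10y^2 → 100u^2 + 160u v + 100v^2,

so the integral becomes

    ∬_R (100u^2 + 160u v + 100v^2) · |J| du dv = ∫_0^1 ∫_0^1 (600u^2 + 960u v + 600v^2) dv du.

Inner (v): 600u^2 + 480u + 200.
Outer (u): 640.

Therefore ∬_D (10x^2 + 10y^2) dx dy = 640.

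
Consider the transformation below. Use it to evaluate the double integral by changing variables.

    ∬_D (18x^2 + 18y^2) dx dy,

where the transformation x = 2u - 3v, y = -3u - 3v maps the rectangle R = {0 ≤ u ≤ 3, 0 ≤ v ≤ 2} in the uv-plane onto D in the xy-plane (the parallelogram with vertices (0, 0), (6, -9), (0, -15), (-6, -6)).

Compute the Jacobian determinant of (x, y) with respect to (u, v):

    ∂(x,y)/∂(u,v) = | 2  -3 | = (2)(-3) - (-3)(-3) = -15.
                   | -3  -3 |

Its absolute value is |J| = 15 (the area scaling factor).

Substituting x = 2u - 3v, y = -3u - 3v into the integrand,

    18x^2 + 18y^2 → 234u^2 + 108u v + 324v^2,

so the integral becomes

    ∬_R (234u^2 + 108u v + 324v^2) · |J| du dv = ∫_0^3 ∫_0^2 (3510u^2 + 1620u v + 4860v^2) dv du.

Inner (v): 7020u^2 + 3240u + 12960.
Outer (u): 116640.

Therefore ∬_D (18x^2 + 18y^2) dx dy = 116640.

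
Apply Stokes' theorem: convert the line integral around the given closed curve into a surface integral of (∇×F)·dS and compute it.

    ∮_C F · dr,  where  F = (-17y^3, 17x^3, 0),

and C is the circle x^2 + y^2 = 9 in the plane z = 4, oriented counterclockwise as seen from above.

Let S be the flat disk x^2 + y^2 ≤ 9 in the plane z = 4, with upward unit normal n̂ = ẑ. By Stokes' theorem,

    ∮_C F · dr = ∬_S (∇ × F) · n̂ dS = ∬_D (curl F)_z dA,

where D is the disk x^2 + y^2 ≤ 9.

Compute the curl of F = (-17y^3, 17x^3, 0):
    (∇ × F)_x = ∂F_z/∂y - ∂F_y/∂z = 0,
    (∇ × F)_y = ∂F_x/∂z - ∂F_z/∂x = 0,
    (∇ × F)_z = ∂F_y/∂x - ∂F_x/∂y = 51x^2 + 51y^2.

On z = 4, (curl F)_z = 51x^2 + 51y^2.

Convert to polar (x = r cos θ, y = r sin θ, dA = r dr dθ); the integrand becomes 51r^2, so

    ∬_D (curl F)_z dA = ∫_0^{2π} ∫_0^{3} (51r^2) · r dr dθ.

Inner (r from 0 to 3): 4131/4.
Outer (θ from 0 to 2π): 4131π/2.

Therefore ∮_C F · dr = 4131π/2.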